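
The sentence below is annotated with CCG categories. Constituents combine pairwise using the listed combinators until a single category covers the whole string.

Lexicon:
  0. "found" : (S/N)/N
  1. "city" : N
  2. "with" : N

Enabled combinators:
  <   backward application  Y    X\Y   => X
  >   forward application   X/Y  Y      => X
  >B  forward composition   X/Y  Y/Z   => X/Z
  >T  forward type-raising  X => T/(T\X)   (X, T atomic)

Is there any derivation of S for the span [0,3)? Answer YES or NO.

YES

[0,3] S   >
  [0,2] S/N   >
    [0,1] "found" : (S/N)/N
    [1,2] "city" : N
  [2,3] "with" : N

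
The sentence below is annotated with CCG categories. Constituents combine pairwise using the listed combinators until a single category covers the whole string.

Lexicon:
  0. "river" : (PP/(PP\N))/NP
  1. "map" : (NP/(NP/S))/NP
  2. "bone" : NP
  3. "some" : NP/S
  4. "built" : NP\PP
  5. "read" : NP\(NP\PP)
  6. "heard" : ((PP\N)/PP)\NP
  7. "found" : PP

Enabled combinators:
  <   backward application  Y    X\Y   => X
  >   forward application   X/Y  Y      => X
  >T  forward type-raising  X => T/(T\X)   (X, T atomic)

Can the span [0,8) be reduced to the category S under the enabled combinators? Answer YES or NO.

NO

(PP/(PP\N))/NP (NP/(NP/S))/NP NP NP/S NP\PP NP\(NP\PP) ((PP\N)/PP)\NP PP
CKY chart[0,8] = {N/(N\PP), NP/(NP\PP), PP, PP/(PP\PP), S/(S\PP)}; S ∉ chart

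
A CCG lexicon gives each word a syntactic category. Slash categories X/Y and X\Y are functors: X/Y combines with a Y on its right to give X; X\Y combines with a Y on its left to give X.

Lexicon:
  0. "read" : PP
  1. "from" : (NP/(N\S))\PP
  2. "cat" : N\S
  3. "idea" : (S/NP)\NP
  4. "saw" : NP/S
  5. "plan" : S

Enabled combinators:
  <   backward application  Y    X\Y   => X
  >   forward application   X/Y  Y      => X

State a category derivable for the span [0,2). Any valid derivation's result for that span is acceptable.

NP/(N\S)

[0,6] S   >
  [0,4] S/NP   <
    [0,3] NP   >
      [0,2] NP/(N\S)   <
        [0,1] "read" : PP
        [1,2] "from" : (NP/(N\S))\PP
      [2,3] "cat" : N\S
    [3,4] "idea" : (S/NP)\NP
  [4,6] NP   >
    [4,5] "saw" : NP/S
    [5,6] "plan" : S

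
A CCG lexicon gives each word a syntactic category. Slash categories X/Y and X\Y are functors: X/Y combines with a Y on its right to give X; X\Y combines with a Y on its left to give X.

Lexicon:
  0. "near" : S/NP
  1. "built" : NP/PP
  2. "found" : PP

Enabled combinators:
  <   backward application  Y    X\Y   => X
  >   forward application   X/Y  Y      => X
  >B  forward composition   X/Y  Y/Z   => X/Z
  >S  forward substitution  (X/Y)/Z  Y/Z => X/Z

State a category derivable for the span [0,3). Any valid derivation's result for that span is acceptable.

S

[0,3] S   >
  [0,1] "near" : S/NP
  [1,3] NP   >
    [1,2] "built" : NP/PP
    [2,3] "found" : PP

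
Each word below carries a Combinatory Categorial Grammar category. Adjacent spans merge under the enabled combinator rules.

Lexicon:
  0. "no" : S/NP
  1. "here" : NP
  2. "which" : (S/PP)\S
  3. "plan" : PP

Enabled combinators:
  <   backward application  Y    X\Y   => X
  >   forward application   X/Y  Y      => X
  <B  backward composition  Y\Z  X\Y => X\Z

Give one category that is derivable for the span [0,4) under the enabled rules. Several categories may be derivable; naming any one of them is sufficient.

S

[0,4] S   >
  [0,3] S/PP   <
    [0,2] S   >
      [0,1] "no" : S/NP
      [1,2] "here" : NP
    [2,3] "which" : (S/PP)\S
  [3,4] "plan" : PP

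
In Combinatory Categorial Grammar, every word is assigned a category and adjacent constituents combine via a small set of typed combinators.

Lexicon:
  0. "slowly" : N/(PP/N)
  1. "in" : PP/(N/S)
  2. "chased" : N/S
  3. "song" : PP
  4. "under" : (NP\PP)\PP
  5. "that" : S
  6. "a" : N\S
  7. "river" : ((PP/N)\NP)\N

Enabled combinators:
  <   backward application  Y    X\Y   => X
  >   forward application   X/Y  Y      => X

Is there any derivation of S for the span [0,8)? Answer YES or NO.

N/(PP/N) PP/(N/S) N/S PP (NP\PP)\PP S N\S ((PP/N)\NP)\N
CKY chart[0,8] = {N}; S ∉ chart

NO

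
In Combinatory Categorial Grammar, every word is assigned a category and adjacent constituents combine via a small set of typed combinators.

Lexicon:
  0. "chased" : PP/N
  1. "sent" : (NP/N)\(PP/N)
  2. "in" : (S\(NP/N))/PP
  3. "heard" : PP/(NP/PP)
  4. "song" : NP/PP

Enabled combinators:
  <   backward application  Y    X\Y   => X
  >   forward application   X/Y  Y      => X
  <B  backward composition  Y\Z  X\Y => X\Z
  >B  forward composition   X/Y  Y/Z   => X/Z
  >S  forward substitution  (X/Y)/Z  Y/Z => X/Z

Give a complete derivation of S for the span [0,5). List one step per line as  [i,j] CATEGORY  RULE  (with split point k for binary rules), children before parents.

[0,5] S   <
  [0,2] NP/N   <
    [0,1] "chased" : PP/N
    [1,2] "sent" : (NP/N)\(PP/N)
  [2,5] S\(NP/N)   >
    [2,3] "in" : (S\(NP/N))/PP
    [3,5] PP   >
      [3,4] "heard" : PP/(NP/PP)
      [4,5] "song" : NP/PP

[0,1] PP/N  lex  "chased"
[1,2] (NP/N)\(PP/N)  lex  "sent"
[0,2] NP/N  <  k=1
[2,3] (S\(NP/N))/PP  lex  "in"
[3,4] PP/(NP/PP)  lex  "heard"
[4,5] NP/PP  lex  "song"
[3,5] PP  >  k=4
[2,5] S\(NP/N)  >  k=3
[0,5] S  <  k=2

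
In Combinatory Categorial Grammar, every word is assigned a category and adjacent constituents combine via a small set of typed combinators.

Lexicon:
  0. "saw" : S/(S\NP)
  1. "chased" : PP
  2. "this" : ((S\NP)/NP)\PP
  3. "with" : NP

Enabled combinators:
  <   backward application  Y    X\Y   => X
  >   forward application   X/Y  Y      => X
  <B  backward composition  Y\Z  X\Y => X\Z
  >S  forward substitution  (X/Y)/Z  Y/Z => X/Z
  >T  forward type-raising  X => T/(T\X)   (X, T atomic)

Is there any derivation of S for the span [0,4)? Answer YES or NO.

[0,4] S   >
  [0,1] "saw" : S/(S\NP)
  [1,4] S\NP   >
    [1,3] (S\NP)/NP   <
      [1,2] "chased" : PP
      [2,3] "this" : ((S\NP)/NP)\PP
    [3,4] "with" : NP

YES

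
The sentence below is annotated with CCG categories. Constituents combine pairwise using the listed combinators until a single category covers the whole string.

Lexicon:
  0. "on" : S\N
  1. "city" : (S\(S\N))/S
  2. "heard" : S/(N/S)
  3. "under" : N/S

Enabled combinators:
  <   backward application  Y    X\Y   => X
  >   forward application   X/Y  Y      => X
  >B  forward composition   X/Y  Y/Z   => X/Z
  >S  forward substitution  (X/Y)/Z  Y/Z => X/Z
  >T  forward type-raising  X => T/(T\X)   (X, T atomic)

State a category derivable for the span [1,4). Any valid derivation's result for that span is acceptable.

[0,4] S   <
  [0,1] "on" : S\N
  [1,4] S\(S\N)   >
    [1,2] "city" : (S\(S\N))/S
    [2,4] S   >
      [2,3] "heard" : S/(N/S)
      [3,4] "under" : N/S

S\(S\N)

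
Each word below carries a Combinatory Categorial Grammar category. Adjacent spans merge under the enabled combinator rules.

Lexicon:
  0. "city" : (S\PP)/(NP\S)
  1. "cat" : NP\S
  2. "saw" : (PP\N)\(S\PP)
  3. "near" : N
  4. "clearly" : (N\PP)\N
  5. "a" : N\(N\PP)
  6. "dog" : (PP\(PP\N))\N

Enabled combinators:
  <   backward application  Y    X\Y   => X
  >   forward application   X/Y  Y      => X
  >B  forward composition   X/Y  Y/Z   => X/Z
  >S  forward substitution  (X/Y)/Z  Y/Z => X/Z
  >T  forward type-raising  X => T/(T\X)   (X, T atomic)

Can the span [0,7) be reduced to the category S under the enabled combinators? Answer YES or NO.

NO

(S\PP)/(NP\S) NP\S (PP\N)\(S\PP) N (N\PP)\N N\(N\PP) (PP\(PP\N))\N
CKY chart[0,7] = {N/(N\PP), NP/(NP\PP), PP, PP/(PP\PP), S/(S\PP)}; S ∉ chart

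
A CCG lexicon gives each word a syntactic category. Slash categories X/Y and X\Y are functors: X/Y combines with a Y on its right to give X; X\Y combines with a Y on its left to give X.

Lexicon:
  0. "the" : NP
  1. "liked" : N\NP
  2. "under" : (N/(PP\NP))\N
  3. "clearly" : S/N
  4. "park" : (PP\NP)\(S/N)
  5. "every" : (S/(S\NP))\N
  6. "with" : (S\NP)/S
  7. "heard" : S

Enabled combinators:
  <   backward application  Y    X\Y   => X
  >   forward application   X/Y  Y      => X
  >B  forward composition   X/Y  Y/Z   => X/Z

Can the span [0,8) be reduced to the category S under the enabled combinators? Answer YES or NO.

YES

[0,8] S   >
  [0,6] S/(S\NP)   <
    [0,5] N   >
      [0,3] N/(PP\NP)   <
        [0,2] N   <
          [0,1] "the" : NP
          [1,2] "liked" : N\NP
        [2,3] "under" : (N/(PP\NP))\N
      [3,5] PP\NP   <
        [3,4] "clearly" : S/N
        [4,5] "park" : (PP\NP)\(S/N)
    [5,6] "every" : (S/(S\NP))\N
  [6,8] S\NP   >
    [6,7] "with" : (S\NP)/S
    [7,8] "heard" : S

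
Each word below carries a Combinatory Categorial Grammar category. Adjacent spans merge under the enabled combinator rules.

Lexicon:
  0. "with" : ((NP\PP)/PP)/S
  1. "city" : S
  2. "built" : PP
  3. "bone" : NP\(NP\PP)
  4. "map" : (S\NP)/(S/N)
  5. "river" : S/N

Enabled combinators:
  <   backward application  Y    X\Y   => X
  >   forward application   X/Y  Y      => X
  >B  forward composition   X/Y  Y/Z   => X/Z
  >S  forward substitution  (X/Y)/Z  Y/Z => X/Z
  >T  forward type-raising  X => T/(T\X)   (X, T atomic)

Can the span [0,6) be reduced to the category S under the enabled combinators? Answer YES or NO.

YES

[0,6] S   <
  [0,4] NP   <
    [0,3] NP\PP   >
      [0,2] (NP\PP)/PP   >
        [0,1] "with" : ((NP\PP)/PP)/S
        [1,2] "city" : S
      [2,3] "built" : PP
    [3,4] "bone" : NP\(NP\PP)
  [4,6] S\NP   >
    [4,5] "map" : (S\NP)/(S/N)
    [5,6] "river" : S/N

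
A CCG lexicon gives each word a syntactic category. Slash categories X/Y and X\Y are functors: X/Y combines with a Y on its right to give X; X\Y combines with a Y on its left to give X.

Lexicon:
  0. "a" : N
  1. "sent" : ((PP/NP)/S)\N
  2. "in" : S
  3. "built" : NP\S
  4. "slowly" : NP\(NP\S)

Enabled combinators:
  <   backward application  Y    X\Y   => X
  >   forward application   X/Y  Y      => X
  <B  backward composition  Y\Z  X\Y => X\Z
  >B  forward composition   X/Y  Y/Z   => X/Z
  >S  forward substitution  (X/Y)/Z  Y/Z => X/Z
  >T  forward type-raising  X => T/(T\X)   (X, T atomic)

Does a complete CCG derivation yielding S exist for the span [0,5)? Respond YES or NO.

NO

N ((PP/NP)/S)\N S NP\S NP\(NP\S)
CKY chart[0,5] = {N/(N\PP), NP/(NP\PP), PP, PP/(NP\NP), PP/(PP\PP), S/(S\PP)}; S ∉ chart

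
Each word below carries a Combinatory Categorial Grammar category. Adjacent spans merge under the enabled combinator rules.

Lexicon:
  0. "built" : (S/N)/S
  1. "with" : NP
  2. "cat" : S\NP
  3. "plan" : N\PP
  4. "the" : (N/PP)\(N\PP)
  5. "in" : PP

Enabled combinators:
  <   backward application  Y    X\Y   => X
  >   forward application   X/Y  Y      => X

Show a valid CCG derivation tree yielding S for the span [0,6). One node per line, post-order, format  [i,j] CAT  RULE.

[0,1] (S/N)/S  lex  "built"
[1,2] NP  lex  "with"
[2,3] S\NP  lex  "cat"
[1,3] S  <  k=2
[0,3] S/N  >  k=1
[3,4] N\PP  lex  "plan"
[4,5] (N/PP)\(N\PP)  lex  "the"
[3,5] N/PP  <  k=4
[5,6] PP  lex  "in"
[3,6] N  >  k=5
[0,6] S  >  k=3

[0,6] S   >
  [0,3] S/N   >
    [0,1] "built" : (S/N)/S
    [1,3] S   <
      [1,2] "with" : NP
      [2,3] "cat" : S\NP
  [3,6] N   >
    [3,5] N/PP   <
      [3,4] "plan" : N\PP
      [4,5] "the" : (N/PP)\(N\PP)
    [5,6] "in" : PP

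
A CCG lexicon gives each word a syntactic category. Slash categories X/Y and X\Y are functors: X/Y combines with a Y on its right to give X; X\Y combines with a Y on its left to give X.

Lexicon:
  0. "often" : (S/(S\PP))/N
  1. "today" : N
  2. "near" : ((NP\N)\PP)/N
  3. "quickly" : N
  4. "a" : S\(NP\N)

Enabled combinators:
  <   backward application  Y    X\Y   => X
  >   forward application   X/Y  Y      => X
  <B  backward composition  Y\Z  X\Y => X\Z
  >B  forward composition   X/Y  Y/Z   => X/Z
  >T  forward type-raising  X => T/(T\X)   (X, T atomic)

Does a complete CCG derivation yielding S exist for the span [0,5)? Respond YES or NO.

YES

[0,5] S   >
  [0,2] S/(S\PP)   >
    [0,1] "often" : (S/(S\PP))/N
    [1,2] "today" : N
  [2,5] S\PP   <B
    [2,4] (NP\N)\PP   >
      [2,3] "near" : ((NP\N)\PP)/N
      [3,4] "quickly" : N
    [4,5] "a" : S\(NP\N)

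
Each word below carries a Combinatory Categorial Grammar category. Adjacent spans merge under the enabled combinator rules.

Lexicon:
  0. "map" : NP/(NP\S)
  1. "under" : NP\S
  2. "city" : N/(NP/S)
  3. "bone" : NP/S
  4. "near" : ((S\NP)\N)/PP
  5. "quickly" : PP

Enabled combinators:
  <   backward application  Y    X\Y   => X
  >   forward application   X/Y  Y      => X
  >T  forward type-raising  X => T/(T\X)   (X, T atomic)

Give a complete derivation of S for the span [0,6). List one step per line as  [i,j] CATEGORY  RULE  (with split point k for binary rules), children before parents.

[0,1] NP/(NP\S)  lex  "map"
[1,2] NP\S  lex  "under"
[0,2] NP  >  k=1
[2,3] N/(NP/S)  lex  "city"
[3,4] NP/S  lex  "bone"
[2,4] N  >  k=3
[4,5] ((S\NP)\N)/PP  lex  "near"
[5,6] PP  lex  "quickly"
[4,6] (S\NP)\N  >  k=5
[2,6] S\NP  <  k=4
[0,6] S  <  k=2

[0,6] S   <
  [0,2] NP   >
    [0,1] "map" : NP/(NP\S)
    [1,2] "under" : NP\S
  [2,6] S\NP   <
    [2,4] N   >
      [2,3] "city" : N/(NP/S)
      [3,4] "bone" : NP/S
    [4,6] (S\NP)\N   >
      [4,5] "near" : ((S\NP)\N)/PP
      [5,6] "quickly" : PP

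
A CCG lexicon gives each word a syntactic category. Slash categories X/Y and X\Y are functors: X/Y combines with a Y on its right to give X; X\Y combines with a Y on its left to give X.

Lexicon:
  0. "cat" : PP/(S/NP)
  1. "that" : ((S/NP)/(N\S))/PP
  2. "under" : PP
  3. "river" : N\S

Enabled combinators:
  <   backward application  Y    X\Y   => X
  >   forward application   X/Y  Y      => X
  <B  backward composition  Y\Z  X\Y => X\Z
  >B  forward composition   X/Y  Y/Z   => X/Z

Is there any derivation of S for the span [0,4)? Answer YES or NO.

NO

PP/(S/NP) ((S/NP)/(N\S))/PP PP N\S
CKY chart[0,4] = {PP}; S ∉ chart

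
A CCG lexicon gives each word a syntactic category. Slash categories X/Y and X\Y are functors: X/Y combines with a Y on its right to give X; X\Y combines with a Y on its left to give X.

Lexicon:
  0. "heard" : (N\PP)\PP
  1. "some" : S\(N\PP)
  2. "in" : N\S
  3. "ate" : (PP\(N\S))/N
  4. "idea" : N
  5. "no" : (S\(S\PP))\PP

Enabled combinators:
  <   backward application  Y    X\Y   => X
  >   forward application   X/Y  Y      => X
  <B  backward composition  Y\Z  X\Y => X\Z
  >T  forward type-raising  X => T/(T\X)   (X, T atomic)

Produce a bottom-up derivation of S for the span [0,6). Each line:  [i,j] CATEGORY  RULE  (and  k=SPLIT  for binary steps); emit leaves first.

[0,1] (N\PP)\PP  lex  "heard"
[1,2] S\(N\PP)  lex  "some"
[0,2] S\PP  <B  k=1
[2,3] N\S  lex  "in"
[3,4] (PP\(N\S))/N  lex  "ate"
[4,5] N  lex  "idea"
[3,5] PP\(N\S)  >  k=4
[2,5] PP  <  k=3
[5,6] (S\(S\PP))\PP  lex  "no"
[2,6] S\(S\PP)  <  k=5
[0,6] S  <  k=2

[0,6] S   <
  [0,2] S\PP   <B
    [0,1] "heard" : (N\PP)\PP
    [1,2] "some" : S\(N\PP)
  [2,6] S\(S\PP)   <
    [2,5] PP   <
      [2,3] "in" : N\S
      [3,5] PP\(N\S)   >
        [3,4] "ate" : (PP\(N\S))/N
        [4,5] "idea" : N
    [5,6] "no" : (S\(S\PP))\PP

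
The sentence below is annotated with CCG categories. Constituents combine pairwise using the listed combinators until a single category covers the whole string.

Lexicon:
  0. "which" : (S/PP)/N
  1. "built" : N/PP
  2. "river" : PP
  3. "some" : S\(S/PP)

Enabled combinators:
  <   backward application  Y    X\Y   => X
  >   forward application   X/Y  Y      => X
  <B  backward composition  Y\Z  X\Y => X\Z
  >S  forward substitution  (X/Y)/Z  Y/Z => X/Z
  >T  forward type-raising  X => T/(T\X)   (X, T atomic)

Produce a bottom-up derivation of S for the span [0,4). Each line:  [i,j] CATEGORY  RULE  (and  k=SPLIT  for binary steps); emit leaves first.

[0,1] (S/PP)/N  lex  "which"
[1,2] N/PP  lex  "built"
[2,3] PP  lex  "river"
[1,3] N  >  k=2
[0,3] S/PP  >  k=1
[3,4] S\(S/PP)  lex  "some"
[0,4] S  <  k=3

[0,4] S   <
  [0,3] S/PP   >
    [0,1] "which" : (S/PP)/N
    [1,3] N   >
      [1,2] "built" : N/PP
      [2,3] "river" : PP
  [3,4] "some" : S\(S/PP)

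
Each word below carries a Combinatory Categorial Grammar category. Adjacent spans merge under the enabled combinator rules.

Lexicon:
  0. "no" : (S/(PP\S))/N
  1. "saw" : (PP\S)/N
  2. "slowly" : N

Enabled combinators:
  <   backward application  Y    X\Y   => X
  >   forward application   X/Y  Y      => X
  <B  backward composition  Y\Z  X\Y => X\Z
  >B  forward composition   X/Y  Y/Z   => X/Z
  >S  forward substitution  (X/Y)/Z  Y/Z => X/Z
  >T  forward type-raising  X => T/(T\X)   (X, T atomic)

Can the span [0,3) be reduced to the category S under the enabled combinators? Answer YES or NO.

[0,3] S   >
  [0,2] S/N   >S
    [0,1] "no" : (S/(PP\S))/N
    [1,2] "saw" : (PP\S)/N
  [2,3] "slowly" : N

YES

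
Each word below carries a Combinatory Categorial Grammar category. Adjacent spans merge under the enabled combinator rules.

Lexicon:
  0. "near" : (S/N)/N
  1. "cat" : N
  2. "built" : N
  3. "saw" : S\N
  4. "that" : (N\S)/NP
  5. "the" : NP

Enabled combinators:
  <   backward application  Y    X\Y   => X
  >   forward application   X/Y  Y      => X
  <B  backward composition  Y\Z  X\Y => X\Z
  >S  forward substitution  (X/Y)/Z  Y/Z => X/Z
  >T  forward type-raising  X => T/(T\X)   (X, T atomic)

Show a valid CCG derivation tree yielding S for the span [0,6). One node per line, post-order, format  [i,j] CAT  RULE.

[0,6] S   >
  [0,2] S/N   >
    [0,1] "near" : (S/N)/N
    [1,2] "cat" : N
  [2,6] N   <
    [2,4] S   <
      [2,3] "built" : N
      [3,4] "saw" : S\N
    [4,6] N\S   >
      [4,5] "that" : (N\S)/NP
      [5,6] "the" : NP

[0,1] (S/N)/N  lex  "near"
[1,2] N  lex  "cat"
[0,2] S/N  >  k=1
[2,3] N  lex  "built"
[3,4] S\N  lex  "saw"
[2,4] S  <  k=3
[4,5] (N\S)/NP  lex  "that"
[5,6] NP  lex  "the"
[4,6] N\S  >  k=5
[2,6] N  <  k=4
[0,6] S  >  k=2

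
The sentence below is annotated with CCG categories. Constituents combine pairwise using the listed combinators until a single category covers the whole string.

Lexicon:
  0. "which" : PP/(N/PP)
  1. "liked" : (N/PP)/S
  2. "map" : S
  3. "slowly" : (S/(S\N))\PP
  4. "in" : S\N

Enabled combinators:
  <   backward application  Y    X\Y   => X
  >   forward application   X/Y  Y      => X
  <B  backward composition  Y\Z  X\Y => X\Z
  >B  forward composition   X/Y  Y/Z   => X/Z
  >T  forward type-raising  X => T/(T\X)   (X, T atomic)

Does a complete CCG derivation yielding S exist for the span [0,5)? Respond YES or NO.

[0,5] S   >
  [0,4] S/(S\N)   <
    [0,3] PP   >
      [0,1] "which" : PP/(N/PP)
      [1,3] N/PP   >
        [1,2] "liked" : (N/PP)/S
        [2,3] "map" : S
    [3,4] "slowly" : (S/(S\N))\PP
  [4,5] "in" : S\N

YES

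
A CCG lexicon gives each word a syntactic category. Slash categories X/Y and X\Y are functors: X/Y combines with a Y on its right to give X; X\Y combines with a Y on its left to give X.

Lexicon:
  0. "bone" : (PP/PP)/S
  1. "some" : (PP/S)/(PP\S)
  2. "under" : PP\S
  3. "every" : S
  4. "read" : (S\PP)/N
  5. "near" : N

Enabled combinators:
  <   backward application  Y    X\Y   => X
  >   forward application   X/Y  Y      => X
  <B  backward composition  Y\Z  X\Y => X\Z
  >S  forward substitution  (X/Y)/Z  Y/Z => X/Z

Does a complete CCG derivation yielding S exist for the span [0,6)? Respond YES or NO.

[0,6] S   <
  [0,4] PP   >
    [0,3] PP/S   >S
      [0,1] "bone" : (PP/PP)/S
      [1,3] PP/S   >
        [1,2] "some" : (PP/S)/(PP\S)
        [2,3] "under" : PP\S
    [3,4] "every" : S
  [4,6] S\PP   >
    [4,5] "read" : (S\PP)/N
    [5,6] "near" : N

YES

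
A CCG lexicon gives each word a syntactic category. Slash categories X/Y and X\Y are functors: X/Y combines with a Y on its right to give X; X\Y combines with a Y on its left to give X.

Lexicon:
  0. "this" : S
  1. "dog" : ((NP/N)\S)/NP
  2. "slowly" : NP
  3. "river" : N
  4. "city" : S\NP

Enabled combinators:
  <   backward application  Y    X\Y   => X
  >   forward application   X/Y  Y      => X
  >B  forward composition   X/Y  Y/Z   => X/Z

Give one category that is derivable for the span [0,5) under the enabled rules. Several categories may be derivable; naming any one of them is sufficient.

[0,5] S   <
  [0,4] NP   >
    [0,3] NP/N   <
      [0,1] "this" : S
      [1,3] (NP/N)\S   >
        [1,2] "dog" : ((NP/N)\S)/NP
        [2,3] "slowly" : NP
    [3,4] "river" : N
  [4,5] "city" : S\NP

S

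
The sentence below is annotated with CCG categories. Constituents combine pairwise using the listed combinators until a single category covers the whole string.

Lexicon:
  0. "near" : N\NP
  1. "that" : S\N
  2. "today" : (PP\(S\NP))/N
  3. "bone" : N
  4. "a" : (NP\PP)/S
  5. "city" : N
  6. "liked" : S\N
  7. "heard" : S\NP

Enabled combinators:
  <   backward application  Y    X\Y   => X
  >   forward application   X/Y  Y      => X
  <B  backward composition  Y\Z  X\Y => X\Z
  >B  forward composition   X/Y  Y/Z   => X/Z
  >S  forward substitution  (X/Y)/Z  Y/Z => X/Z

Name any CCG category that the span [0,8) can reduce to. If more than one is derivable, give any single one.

[0,8] S   <
  [0,4] PP   <
    [0,2] S\NP   <B
      [0,1] "near" : N\NP
      [1,2] "that" : S\N
    [2,4] PP\(S\NP)   >
      [2,3] "today" : (PP\(S\NP))/N
      [3,4] "bone" : N
  [4,8] S\PP   <B
    [4,7] NP\PP   >
      [4,5] "a" : (NP\PP)/S
      [5,7] S   <
        [5,6] "city" : N
        [6,7] "liked" : S\N
    [7,8] "heard" : S\NP

S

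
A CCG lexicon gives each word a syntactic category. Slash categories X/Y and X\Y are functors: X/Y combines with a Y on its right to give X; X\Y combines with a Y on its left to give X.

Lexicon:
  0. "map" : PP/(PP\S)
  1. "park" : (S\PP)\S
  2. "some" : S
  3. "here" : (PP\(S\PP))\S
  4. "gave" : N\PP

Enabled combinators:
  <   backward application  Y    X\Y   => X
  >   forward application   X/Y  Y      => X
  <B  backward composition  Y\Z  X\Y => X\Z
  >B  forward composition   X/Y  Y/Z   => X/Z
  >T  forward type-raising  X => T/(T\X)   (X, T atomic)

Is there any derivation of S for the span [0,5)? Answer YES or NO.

NO

PP/(PP\S) (S\PP)\S S (PP\(S\PP))\S N\PP
CKY chart[0,5] = {N, N/(N\N), NP/(NP\N), PP/(PP\N), S/(S\N)}; S ∉ chart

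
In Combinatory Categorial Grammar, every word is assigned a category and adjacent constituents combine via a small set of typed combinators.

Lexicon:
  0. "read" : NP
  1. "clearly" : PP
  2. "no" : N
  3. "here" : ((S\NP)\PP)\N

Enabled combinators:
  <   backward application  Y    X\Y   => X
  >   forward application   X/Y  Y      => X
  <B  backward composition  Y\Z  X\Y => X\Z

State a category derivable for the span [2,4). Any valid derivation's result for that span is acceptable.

[0,4] S   <
  [0,1] "read" : NP
  [1,4] S\NP   <
    [1,2] "clearly" : PP
    [2,4] (S\NP)\PP   <
      [2,3] "no" : N
      [3,4] "here" : ((S\NP)\PP)\N

(S\NP)\PP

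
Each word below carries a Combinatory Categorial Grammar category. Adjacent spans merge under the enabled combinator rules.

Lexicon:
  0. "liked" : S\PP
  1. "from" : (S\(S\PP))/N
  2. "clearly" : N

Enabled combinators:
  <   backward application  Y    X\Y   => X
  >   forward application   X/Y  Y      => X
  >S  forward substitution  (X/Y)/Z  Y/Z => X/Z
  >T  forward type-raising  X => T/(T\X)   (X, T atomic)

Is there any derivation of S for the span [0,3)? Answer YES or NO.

[0,3] S   <
  [0,1] "liked" : S\PP
  [1,3] S\(S\PP)   >
    [1,2] "from" : (S\(S\PP))/N
    [2,3] "clearly" : N

YES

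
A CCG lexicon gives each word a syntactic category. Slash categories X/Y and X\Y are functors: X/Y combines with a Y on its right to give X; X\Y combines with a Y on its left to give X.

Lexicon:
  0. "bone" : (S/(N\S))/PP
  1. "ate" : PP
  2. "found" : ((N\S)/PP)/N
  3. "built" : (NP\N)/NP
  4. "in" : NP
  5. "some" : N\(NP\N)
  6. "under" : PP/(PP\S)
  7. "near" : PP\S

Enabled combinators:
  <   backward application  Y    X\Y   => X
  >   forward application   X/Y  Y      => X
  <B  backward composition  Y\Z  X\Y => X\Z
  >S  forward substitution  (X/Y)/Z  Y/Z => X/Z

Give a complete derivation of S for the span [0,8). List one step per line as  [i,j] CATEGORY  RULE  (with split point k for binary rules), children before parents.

[0,8] S   >
  [0,2] S/(N\S)   >
    [0,1] "bone" : (S/(N\S))/PP
    [1,2] "ate" : PP
  [2,8] N\S   >
    [2,6] (N\S)/PP   >
      [2,3] "found" : ((N\S)/PP)/N
      [3,6] N   <
        [3,5] NP\N   >
          [3,4] "built" : (NP\N)/NP
          [4,5] "in" : NP
        [5,6] "some" : N\(NP\N)
    [6,8] PP   >
      [6,7] "under" : PP/(PP\S)
      [7,8] "near" : PP\S

[0,1] (S/(N\S))/PP  lex  "bone"
[1,2] PP  lex  "ate"
[0,2] S/(N\S)  >  k=1
[2,3] ((N\S)/PP)/N  lex  "found"
[3,4] (NP\N)/NP  lex  "built"
[4,5] NP  lex  "in"
[3,5] NP\N  >  k=4
[5,6] N\(NP\N)  lex  "some"
[3,6] N  <  k=5
[2,6] (N\S)/PP  >  k=3
[6,7] PP/(PP\S)  lex  "under"
[7,8] PP\S  lex  "near"
[6,8] PP  >  k=7
[2,8] N\S  >  k=6
[0,8] S  >  k=2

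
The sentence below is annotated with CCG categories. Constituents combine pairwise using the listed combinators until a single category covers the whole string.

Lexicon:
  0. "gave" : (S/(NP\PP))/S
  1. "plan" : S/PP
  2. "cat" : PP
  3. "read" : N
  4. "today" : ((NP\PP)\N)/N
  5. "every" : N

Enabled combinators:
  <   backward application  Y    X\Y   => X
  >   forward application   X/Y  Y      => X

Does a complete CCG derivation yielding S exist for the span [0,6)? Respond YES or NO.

[0,6] S   >
  [0,3] S/(NP\PP)   >
    [0,1] "gave" : (S/(NP\PP))/S
    [1,3] S   >
      [1,2] "plan" : S/PP
      [2,3] "cat" : PP
  [3,6] NP\PP   <
    [3,4] "read" : N
    [4,6] (NP\PP)\N   >
      [4,5] "today" : ((NP\PP)\N)/N
      [5,6] "every" : N

YES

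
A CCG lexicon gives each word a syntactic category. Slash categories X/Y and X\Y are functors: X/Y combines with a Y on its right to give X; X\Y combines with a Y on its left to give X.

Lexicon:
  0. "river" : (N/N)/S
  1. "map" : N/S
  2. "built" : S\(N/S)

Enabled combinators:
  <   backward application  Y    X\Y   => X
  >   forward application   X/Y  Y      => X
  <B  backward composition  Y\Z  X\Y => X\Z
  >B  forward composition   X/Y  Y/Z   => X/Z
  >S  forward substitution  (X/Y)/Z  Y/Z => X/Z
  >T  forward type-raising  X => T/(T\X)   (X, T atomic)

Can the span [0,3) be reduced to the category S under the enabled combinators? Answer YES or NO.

YES

[0,3] S   <
  [0,2] N/S   >S
    [0,1] "river" : (N/N)/S
    [1,2] "map" : N/S
  [2,3] "built" : S\(N/S)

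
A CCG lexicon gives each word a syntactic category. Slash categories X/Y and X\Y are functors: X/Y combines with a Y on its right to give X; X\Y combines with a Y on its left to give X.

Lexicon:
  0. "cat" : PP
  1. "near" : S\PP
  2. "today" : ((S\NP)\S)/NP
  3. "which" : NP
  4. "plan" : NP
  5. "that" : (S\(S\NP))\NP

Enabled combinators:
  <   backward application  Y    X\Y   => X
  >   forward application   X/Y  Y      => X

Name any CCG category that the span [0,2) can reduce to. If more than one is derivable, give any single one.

S

[0,6] S   <
  [0,4] S\NP   <
    [0,2] S   <
      [0,1] "cat" : PP
      [1,2] "near" : S\PP
    [2,4] (S\NP)\S   >
      [2,3] "today" : ((S\NP)\S)/NP
      [3,4] "which" : NP
  [4,6] S\(S\NP)   <
    [4,5] "plan" : NP
    [5,6] "that" : (S\(S\NP))\NP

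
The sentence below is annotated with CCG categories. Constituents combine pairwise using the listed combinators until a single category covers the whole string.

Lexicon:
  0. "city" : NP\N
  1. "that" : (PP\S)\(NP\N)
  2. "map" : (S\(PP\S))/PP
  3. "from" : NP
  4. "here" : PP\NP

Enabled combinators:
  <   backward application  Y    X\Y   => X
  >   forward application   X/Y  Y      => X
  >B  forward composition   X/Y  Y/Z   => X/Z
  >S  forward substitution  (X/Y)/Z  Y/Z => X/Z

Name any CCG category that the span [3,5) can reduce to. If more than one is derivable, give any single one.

PP

[0,5] S   <
  [0,2] PP\S   <
    [0,1] "city" : NP\N
    [1,2] "that" : (PP\S)\(NP\N)
  [2,5] S\(PP\S)   >
    [2,3] "map" : (S\(PP\S))/PP
    [3,5] PP   <
      [3,4] "from" : NP
      [4,5] "here" : PP\NP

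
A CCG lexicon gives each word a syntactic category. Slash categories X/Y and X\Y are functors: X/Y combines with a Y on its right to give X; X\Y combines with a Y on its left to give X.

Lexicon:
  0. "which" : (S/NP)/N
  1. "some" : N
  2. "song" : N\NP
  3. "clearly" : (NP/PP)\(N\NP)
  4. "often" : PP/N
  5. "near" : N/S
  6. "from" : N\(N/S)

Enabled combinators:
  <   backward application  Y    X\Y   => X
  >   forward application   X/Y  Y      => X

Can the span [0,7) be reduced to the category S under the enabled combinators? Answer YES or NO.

YES

[0,7] S   >
  [0,2] S/NP   >
    [0,1] "which" : (S/NP)/N
    [1,2] "some" : N
  [2,7] NP   >
    [2,4] NP/PP   <
      [2,3] "song" : N\NP
      [3,4] "clearly" : (NP/PP)\(N\NP)
    [4,7] PP   >
      [4,5] "often" : PP/N
      [5,7] N   <
        [5,6] "near" : N/S
        [6,7] "from" : N\(N/S)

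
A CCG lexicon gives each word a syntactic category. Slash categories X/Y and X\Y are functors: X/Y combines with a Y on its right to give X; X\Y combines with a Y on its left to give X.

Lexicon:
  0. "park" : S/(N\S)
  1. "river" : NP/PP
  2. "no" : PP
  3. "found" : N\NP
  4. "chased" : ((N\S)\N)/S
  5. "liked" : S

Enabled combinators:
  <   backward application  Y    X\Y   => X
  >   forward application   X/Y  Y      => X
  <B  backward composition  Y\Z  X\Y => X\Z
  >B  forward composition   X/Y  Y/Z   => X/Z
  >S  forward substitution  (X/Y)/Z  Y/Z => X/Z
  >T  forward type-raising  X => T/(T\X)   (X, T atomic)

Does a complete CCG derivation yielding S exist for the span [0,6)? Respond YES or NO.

YES

[0,6] S   >
  [0,1] "park" : S/(N\S)
  [1,6] N\S   <
    [1,4] N   <
      [1,3] NP   >
        [1,2] "river" : NP/PP
        [2,3] "no" : PP
      [3,4] "found" : N\NP
    [4,6] (N\S)\N   >
      [4,5] "chased" : ((N\S)\N)/S
      [5,6] "liked" : S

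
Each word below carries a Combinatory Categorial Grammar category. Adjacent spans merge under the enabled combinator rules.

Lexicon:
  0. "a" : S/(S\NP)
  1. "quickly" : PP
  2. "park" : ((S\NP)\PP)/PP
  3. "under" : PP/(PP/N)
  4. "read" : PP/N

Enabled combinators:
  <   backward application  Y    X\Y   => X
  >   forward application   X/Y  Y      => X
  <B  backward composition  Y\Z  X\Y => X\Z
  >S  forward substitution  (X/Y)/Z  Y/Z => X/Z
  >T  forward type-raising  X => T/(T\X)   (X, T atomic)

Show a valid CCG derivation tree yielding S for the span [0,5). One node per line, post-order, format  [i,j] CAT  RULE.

[0,5] S   >
  [0,1] "a" : S/(S\NP)
  [1,5] S\NP   <
    [1,2] "quickly" : PP
    [2,5] (S\NP)\PP   >
      [2,3] "park" : ((S\NP)\PP)/PP
      [3,5] PP   >
        [3,4] "under" : PP/(PP/N)
        [4,5] "read" : PP/N

[0,1] S/(S\NP)  lex  "a"
[1,2] PP  lex  "quickly"
[2,3] ((S\NP)\PP)/PP  lex  "park"
[3,4] PP/(PP/N)  lex  "under"
[4,5] PP/N  lex  "read"
[3,5] PP  >  k=4
[2,5] (S\NP)\PP  >  k=3
[1,5] S\NP  <  k=2
[0,5] S  >  k=1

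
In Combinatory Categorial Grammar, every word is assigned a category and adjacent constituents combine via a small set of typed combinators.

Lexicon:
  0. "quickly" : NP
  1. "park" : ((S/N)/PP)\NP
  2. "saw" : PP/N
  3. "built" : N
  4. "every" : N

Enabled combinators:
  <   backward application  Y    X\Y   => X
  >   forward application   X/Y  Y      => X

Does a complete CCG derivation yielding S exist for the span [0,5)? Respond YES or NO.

[0,5] S   >
  [0,4] S/N   >
    [0,2] (S/N)/PP   <
      [0,1] "quickly" : NP
      [1,2] "park" : ((S/N)/PP)\NP
    [2,4] PP   >
      [2,3] "saw" : PP/N
      [3,4] "built" : N
  [4,5] "every" : N

YES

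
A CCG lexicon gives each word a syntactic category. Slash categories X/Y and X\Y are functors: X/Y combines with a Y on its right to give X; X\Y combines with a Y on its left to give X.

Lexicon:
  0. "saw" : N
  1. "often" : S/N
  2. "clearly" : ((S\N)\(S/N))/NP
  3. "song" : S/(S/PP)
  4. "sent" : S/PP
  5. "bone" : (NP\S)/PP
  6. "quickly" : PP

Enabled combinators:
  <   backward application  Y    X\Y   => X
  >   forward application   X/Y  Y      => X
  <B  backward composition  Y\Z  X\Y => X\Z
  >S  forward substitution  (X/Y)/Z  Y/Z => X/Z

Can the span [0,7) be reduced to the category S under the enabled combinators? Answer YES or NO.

YES

[0,7] S   <
  [0,1] "saw" : N
  [1,7] S\N   <
    [1,2] "often" : S/N
    [2,7] (S\N)\(S/N)   >
      [2,3] "clearly" : ((S\N)\(S/N))/NP
      [3,7] NP   <
        [3,5] S   >
          [3,4] "song" : S/(S/PP)
          [4,5] "sent" : S/PP
        [5,7] NP\S   >
          [5,6] "bone" : (NP\S)/PP
          [6,7] "quickly" : PP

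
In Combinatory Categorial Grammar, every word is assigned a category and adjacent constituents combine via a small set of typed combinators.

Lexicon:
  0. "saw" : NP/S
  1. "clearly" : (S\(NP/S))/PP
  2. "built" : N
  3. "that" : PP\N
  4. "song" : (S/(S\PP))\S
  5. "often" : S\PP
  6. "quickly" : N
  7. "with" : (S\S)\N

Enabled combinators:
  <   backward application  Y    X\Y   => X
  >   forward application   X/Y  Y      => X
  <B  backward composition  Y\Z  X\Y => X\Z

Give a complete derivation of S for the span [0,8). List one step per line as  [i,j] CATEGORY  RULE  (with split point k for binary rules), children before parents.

[0,1] NP/S  lex  "saw"
[1,2] (S\(NP/S))/PP  lex  "clearly"
[2,3] N  lex  "built"
[3,4] PP\N  lex  "that"
[2,4] PP  <  k=3
[1,4] S\(NP/S)  >  k=2
[0,4] S  <  k=1
[4,5] (S/(S\PP))\S  lex  "song"
[0,5] S/(S\PP)  <  k=4
[5,6] S\PP  lex  "often"
[6,7] N  lex  "quickly"
[7,8] (S\S)\N  lex  "with"
[6,8] S\S  <  k=7
[5,8] S\PP  <B  k=6
[0,8] S  >  k=5

[0,8] S   >
  [0,5] S/(S\PP)   <
    [0,4] S   <
      [0,1] "saw" : NP/S
      [1,4] S\(NP/S)   >
        [1,2] "clearly" : (S\(NP/S))/PP
        [2,4] PP   <
          [2,3] "built" : N
          [3,4] "that" : PP\N
    [4,5] "song" : (S/(S\PP))\S
  [5,8] S\PP   <B
    [5,6] "often" : S\PP
    [6,8] S\S   <
      [6,7] "quickly" : N
      [7,8] "with" : (S\S)\N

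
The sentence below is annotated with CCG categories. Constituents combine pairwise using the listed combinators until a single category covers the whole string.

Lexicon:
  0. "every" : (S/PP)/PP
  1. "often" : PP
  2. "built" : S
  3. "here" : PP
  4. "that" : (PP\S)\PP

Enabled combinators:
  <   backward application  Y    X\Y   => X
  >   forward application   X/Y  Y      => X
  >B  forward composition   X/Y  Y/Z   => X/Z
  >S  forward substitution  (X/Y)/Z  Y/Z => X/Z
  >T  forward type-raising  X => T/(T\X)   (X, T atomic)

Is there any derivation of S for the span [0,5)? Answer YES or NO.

[0,5] S   >
  [0,2] S/PP   >
    [0,1] "every" : (S/PP)/PP
    [1,2] "often" : PP
  [2,5] PP   >
    [2,3] PP/(PP\S)   >T
      [2,3] "built" : S
    [3,5] PP\S   <
      [3,4] "here" : PP
      [4,5] "that" : (PP\S)\PP

YES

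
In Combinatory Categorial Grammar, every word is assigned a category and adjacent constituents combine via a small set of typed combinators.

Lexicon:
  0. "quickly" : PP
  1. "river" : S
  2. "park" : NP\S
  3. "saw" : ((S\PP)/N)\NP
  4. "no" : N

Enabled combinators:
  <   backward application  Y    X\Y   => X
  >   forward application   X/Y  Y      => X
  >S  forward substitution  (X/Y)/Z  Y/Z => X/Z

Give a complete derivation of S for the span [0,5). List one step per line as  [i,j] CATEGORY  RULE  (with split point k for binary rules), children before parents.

[0,1] PP  lex  "quickly"
[1,2] S  lex  "river"
[2,3] NP\S  lex  "park"
[1,3] NP  <  k=2
[3,4] ((S\PP)/N)\NP  lex  "saw"
[1,4] (S\PP)/N  <  k=3
[4,5] N  lex  "no"
[1,5] S\PP  >  k=4
[0,5] S  <  k=1

[0,5] S   <
  [0,1] "quickly" : PP
  [1,5] S\PP   >
    [1,4] (S\PP)/N   <
      [1,3] NP   <
        [1,2] "river" : S
        [2,3] "park" : NP\S
      [3,4] "saw" : ((S\PP)/N)\NP
    [4,5] "no" : N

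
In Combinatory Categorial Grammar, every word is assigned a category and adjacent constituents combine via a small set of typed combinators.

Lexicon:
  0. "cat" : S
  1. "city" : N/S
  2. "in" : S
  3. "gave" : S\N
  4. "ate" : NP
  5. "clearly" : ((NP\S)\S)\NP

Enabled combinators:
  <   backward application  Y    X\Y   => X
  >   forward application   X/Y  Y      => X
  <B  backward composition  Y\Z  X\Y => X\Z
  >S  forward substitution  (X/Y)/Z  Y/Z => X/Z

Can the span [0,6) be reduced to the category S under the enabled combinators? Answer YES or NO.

NO

S N/S S S\N NP ((NP\S)\S)\NP
CKY chart[0,6] = {NP}; S ∉ chart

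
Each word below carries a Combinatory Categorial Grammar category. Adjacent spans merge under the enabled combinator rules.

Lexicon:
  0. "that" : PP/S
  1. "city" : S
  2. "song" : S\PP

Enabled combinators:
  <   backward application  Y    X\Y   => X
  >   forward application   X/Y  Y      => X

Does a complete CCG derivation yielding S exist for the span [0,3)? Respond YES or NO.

[0,3] S   <
  [0,2] PP   >
    [0,1] "that" : PP/S
    [1,2] "city" : S
  [2,3] "song" : S\PP

YES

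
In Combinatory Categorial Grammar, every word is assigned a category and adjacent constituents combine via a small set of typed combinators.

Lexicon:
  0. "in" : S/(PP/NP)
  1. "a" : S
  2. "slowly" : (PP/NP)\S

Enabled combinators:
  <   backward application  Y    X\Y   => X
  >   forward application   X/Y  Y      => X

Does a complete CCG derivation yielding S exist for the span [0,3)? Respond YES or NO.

YES

[0,3] S   >
  [0,1] "in" : S/(PP/NP)
  [1,3] PP/NP   <
    [1,2] "a" : S
    [2,3] "slowly" : (PP/NP)\S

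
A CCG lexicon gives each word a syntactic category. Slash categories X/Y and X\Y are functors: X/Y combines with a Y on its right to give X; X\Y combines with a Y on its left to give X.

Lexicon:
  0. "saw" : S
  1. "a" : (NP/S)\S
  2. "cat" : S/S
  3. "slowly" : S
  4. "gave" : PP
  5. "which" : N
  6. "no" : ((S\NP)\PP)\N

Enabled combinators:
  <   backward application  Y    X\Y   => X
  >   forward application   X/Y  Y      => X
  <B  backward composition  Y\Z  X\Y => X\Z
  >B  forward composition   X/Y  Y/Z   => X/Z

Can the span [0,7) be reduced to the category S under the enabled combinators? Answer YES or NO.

[0,7] S   <
  [0,4] NP   >
    [0,3] NP/S   >B
      [0,2] NP/S   <
        [0,1] "saw" : S
        [1,2] "a" : (NP/S)\S
      [2,3] "cat" : S/S
    [3,4] "slowly" : S
  [4,7] S\NP   <
    [4,5] "gave" : PP
    [5,7] (S\NP)\PP   <
      [5,6] "which" : N
      [6,7] "no" : ((S\NP)\PP)\N

YES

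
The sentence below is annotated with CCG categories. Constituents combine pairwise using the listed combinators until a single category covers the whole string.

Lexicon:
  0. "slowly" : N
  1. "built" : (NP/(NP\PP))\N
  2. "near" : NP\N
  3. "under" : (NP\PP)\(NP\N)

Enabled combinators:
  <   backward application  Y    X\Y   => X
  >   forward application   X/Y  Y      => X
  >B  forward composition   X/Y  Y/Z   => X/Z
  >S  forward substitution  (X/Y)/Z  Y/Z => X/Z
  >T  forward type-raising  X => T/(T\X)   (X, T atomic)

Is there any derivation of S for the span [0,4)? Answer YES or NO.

NO

N (NP/(NP\PP))\N NP\N (NP\PP)\(NP\N)
CKY chart[0,4] = {N/(N\NP), NP, NP/(NP\NP), PP/(PP\NP), S/(S\NP)}; S ∉ chart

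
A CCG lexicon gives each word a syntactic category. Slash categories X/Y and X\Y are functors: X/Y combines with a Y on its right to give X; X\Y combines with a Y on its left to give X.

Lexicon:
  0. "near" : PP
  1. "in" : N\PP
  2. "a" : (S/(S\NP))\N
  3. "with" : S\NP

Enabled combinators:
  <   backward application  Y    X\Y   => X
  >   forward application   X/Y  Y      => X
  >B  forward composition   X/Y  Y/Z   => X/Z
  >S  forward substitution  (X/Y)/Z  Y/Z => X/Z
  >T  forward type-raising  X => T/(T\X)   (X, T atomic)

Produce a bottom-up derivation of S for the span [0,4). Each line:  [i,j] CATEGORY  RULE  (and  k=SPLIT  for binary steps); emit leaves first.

[0,1] PP  lex  "near"
[0,1] N/(N\PP)  >T
[1,2] N\PP  lex  "in"
[0,2] N  >  k=1
[2,3] (S/(S\NP))\N  lex  "a"
[0,3] S/(S\NP)  <  k=2
[3,4] S\NP  lex  "with"
[0,4] S  >  k=3

[0,4] S   >
  [0,3] S/(S\NP)   <
    [0,2] N   >
      [0,1] N/(N\PP)   >T
        [0,1] "near" : PP
      [1,2] "in" : N\PP
    [2,3] "a" : (S/(S\NP))\N
  [3,4] "with" : S\NP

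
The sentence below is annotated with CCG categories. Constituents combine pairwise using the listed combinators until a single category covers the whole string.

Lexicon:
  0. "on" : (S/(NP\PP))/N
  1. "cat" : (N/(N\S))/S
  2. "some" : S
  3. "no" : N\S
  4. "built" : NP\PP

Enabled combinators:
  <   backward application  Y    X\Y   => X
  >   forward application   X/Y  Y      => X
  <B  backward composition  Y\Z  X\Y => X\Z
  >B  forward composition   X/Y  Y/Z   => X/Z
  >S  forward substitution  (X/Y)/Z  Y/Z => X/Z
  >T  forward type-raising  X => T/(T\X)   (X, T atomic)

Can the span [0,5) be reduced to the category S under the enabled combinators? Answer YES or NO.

[0,5] S   >
  [0,4] S/(NP\PP)   >
    [0,1] "on" : (S/(NP\PP))/N
    [1,4] N   >
      [1,3] N/(N\S)   >
        [1,2] "cat" : (N/(N\S))/S
        [2,3] "some" : S
      [3,4] "no" : N\S
  [4,5] "built" : NP\PP

YES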